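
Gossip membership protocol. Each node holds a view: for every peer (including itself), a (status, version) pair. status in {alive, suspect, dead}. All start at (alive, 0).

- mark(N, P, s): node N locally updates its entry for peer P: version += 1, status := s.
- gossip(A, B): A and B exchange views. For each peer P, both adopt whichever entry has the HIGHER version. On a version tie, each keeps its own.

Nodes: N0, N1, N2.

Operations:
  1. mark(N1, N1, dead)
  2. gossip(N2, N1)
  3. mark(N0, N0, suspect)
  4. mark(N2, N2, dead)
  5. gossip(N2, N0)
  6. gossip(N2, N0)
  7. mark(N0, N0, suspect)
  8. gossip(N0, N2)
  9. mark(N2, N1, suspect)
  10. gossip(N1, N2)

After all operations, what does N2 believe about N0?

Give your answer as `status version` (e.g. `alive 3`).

Answer: suspect 2

Derivation:
Op 1: N1 marks N1=dead -> (dead,v1)
Op 2: gossip N2<->N1 -> N2.N0=(alive,v0) N2.N1=(dead,v1) N2.N2=(alive,v0) | N1.N0=(alive,v0) N1.N1=(dead,v1) N1.N2=(alive,v0)
Op 3: N0 marks N0=suspect -> (suspect,v1)
Op 4: N2 marks N2=dead -> (dead,v1)
Op 5: gossip N2<->N0 -> N2.N0=(suspect,v1) N2.N1=(dead,v1) N2.N2=(dead,v1) | N0.N0=(suspect,v1) N0.N1=(dead,v1) N0.N2=(dead,v1)
Op 6: gossip N2<->N0 -> N2.N0=(suspect,v1) N2.N1=(dead,v1) N2.N2=(dead,v1) | N0.N0=(suspect,v1) N0.N1=(dead,v1) N0.N2=(dead,v1)
Op 7: N0 marks N0=suspect -> (suspect,v2)
Op 8: gossip N0<->N2 -> N0.N0=(suspect,v2) N0.N1=(dead,v1) N0.N2=(dead,v1) | N2.N0=(suspect,v2) N2.N1=(dead,v1) N2.N2=(dead,v1)
Op 9: N2 marks N1=suspect -> (suspect,v2)
Op 10: gossip N1<->N2 -> N1.N0=(suspect,v2) N1.N1=(suspect,v2) N1.N2=(dead,v1) | N2.N0=(suspect,v2) N2.N1=(suspect,v2) N2.N2=(dead,v1)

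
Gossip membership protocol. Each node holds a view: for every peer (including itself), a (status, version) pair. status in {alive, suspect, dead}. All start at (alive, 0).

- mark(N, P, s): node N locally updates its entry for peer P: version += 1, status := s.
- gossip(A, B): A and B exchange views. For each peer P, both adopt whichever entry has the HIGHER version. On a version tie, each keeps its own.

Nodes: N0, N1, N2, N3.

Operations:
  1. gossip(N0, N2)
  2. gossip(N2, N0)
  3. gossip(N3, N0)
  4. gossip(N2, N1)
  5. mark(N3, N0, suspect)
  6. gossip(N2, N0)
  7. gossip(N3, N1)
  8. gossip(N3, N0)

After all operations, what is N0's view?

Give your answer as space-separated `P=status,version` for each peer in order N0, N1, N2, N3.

Answer: N0=suspect,1 N1=alive,0 N2=alive,0 N3=alive,0

Derivation:
Op 1: gossip N0<->N2 -> N0.N0=(alive,v0) N0.N1=(alive,v0) N0.N2=(alive,v0) N0.N3=(alive,v0) | N2.N0=(alive,v0) N2.N1=(alive,v0) N2.N2=(alive,v0) N2.N3=(alive,v0)
Op 2: gossip N2<->N0 -> N2.N0=(alive,v0) N2.N1=(alive,v0) N2.N2=(alive,v0) N2.N3=(alive,v0) | N0.N0=(alive,v0) N0.N1=(alive,v0) N0.N2=(alive,v0) N0.N3=(alive,v0)
Op 3: gossip N3<->N0 -> N3.N0=(alive,v0) N3.N1=(alive,v0) N3.N2=(alive,v0) N3.N3=(alive,v0) | N0.N0=(alive,v0) N0.N1=(alive,v0) N0.N2=(alive,v0) N0.N3=(alive,v0)
Op 4: gossip N2<->N1 -> N2.N0=(alive,v0) N2.N1=(alive,v0) N2.N2=(alive,v0) N2.N3=(alive,v0) | N1.N0=(alive,v0) N1.N1=(alive,v0) N1.N2=(alive,v0) N1.N3=(alive,v0)
Op 5: N3 marks N0=suspect -> (suspect,v1)
Op 6: gossip N2<->N0 -> N2.N0=(alive,v0) N2.N1=(alive,v0) N2.N2=(alive,v0) N2.N3=(alive,v0) | N0.N0=(alive,v0) N0.N1=(alive,v0) N0.N2=(alive,v0) N0.N3=(alive,v0)
Op 7: gossip N3<->N1 -> N3.N0=(suspect,v1) N3.N1=(alive,v0) N3.N2=(alive,v0) N3.N3=(alive,v0) | N1.N0=(suspect,v1) N1.N1=(alive,v0) N1.N2=(alive,v0) N1.N3=(alive,v0)
Op 8: gossip N3<->N0 -> N3.N0=(suspect,v1) N3.N1=(alive,v0) N3.N2=(alive,v0) N3.N3=(alive,v0) | N0.N0=(suspect,v1) N0.N1=(alive,v0) N0.N2=(alive,v0) N0.N3=(alive,v0)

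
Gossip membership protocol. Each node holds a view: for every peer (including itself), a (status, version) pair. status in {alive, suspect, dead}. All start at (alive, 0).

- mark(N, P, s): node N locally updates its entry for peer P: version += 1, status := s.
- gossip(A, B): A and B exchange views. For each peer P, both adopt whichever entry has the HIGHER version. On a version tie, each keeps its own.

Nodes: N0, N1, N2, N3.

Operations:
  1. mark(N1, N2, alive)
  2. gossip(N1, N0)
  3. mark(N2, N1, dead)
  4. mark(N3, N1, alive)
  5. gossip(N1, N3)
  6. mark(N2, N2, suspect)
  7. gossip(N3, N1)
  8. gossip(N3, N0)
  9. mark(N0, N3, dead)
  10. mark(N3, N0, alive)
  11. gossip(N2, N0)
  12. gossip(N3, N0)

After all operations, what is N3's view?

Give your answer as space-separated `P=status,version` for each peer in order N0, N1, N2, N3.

Op 1: N1 marks N2=alive -> (alive,v1)
Op 2: gossip N1<->N0 -> N1.N0=(alive,v0) N1.N1=(alive,v0) N1.N2=(alive,v1) N1.N3=(alive,v0) | N0.N0=(alive,v0) N0.N1=(alive,v0) N0.N2=(alive,v1) N0.N3=(alive,v0)
Op 3: N2 marks N1=dead -> (dead,v1)
Op 4: N3 marks N1=alive -> (alive,v1)
Op 5: gossip N1<->N3 -> N1.N0=(alive,v0) N1.N1=(alive,v1) N1.N2=(alive,v1) N1.N3=(alive,v0) | N3.N0=(alive,v0) N3.N1=(alive,v1) N3.N2=(alive,v1) N3.N3=(alive,v0)
Op 6: N2 marks N2=suspect -> (suspect,v1)
Op 7: gossip N3<->N1 -> N3.N0=(alive,v0) N3.N1=(alive,v1) N3.N2=(alive,v1) N3.N3=(alive,v0) | N1.N0=(alive,v0) N1.N1=(alive,v1) N1.N2=(alive,v1) N1.N3=(alive,v0)
Op 8: gossip N3<->N0 -> N3.N0=(alive,v0) N3.N1=(alive,v1) N3.N2=(alive,v1) N3.N3=(alive,v0) | N0.N0=(alive,v0) N0.N1=(alive,v1) N0.N2=(alive,v1) N0.N3=(alive,v0)
Op 9: N0 marks N3=dead -> (dead,v1)
Op 10: N3 marks N0=alive -> (alive,v1)
Op 11: gossip N2<->N0 -> N2.N0=(alive,v0) N2.N1=(dead,v1) N2.N2=(suspect,v1) N2.N3=(dead,v1) | N0.N0=(alive,v0) N0.N1=(alive,v1) N0.N2=(alive,v1) N0.N3=(dead,v1)
Op 12: gossip N3<->N0 -> N3.N0=(alive,v1) N3.N1=(alive,v1) N3.N2=(alive,v1) N3.N3=(dead,v1) | N0.N0=(alive,v1) N0.N1=(alive,v1) N0.N2=(alive,v1) N0.N3=(dead,v1)

Answer: N0=alive,1 N1=alive,1 N2=alive,1 N3=dead,1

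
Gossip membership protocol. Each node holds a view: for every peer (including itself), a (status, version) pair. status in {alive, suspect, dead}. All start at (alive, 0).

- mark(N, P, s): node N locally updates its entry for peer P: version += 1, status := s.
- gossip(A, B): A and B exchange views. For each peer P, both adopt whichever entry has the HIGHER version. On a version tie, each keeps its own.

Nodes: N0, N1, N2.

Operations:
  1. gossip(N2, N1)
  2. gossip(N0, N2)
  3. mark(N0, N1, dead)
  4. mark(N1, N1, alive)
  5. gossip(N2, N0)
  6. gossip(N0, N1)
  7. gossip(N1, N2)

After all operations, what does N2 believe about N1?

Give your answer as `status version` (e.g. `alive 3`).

Op 1: gossip N2<->N1 -> N2.N0=(alive,v0) N2.N1=(alive,v0) N2.N2=(alive,v0) | N1.N0=(alive,v0) N1.N1=(alive,v0) N1.N2=(alive,v0)
Op 2: gossip N0<->N2 -> N0.N0=(alive,v0) N0.N1=(alive,v0) N0.N2=(alive,v0) | N2.N0=(alive,v0) N2.N1=(alive,v0) N2.N2=(alive,v0)
Op 3: N0 marks N1=dead -> (dead,v1)
Op 4: N1 marks N1=alive -> (alive,v1)
Op 5: gossip N2<->N0 -> N2.N0=(alive,v0) N2.N1=(dead,v1) N2.N2=(alive,v0) | N0.N0=(alive,v0) N0.N1=(dead,v1) N0.N2=(alive,v0)
Op 6: gossip N0<->N1 -> N0.N0=(alive,v0) N0.N1=(dead,v1) N0.N2=(alive,v0) | N1.N0=(alive,v0) N1.N1=(alive,v1) N1.N2=(alive,v0)
Op 7: gossip N1<->N2 -> N1.N0=(alive,v0) N1.N1=(alive,v1) N1.N2=(alive,v0) | N2.N0=(alive,v0) N2.N1=(dead,v1) N2.N2=(alive,v0)

Answer: dead 1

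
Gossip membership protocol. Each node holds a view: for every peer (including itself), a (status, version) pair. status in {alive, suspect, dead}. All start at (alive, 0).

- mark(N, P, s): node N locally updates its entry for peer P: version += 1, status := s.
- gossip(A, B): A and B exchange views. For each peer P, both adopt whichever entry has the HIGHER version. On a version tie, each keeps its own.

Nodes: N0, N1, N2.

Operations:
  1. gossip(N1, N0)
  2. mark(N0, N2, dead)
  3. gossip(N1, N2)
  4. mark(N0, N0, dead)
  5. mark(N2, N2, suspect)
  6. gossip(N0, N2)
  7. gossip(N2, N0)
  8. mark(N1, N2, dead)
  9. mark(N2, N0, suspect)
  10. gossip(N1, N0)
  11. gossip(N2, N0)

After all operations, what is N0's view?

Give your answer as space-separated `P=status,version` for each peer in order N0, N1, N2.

Op 1: gossip N1<->N0 -> N1.N0=(alive,v0) N1.N1=(alive,v0) N1.N2=(alive,v0) | N0.N0=(alive,v0) N0.N1=(alive,v0) N0.N2=(alive,v0)
Op 2: N0 marks N2=dead -> (dead,v1)
Op 3: gossip N1<->N2 -> N1.N0=(alive,v0) N1.N1=(alive,v0) N1.N2=(alive,v0) | N2.N0=(alive,v0) N2.N1=(alive,v0) N2.N2=(alive,v0)
Op 4: N0 marks N0=dead -> (dead,v1)
Op 5: N2 marks N2=suspect -> (suspect,v1)
Op 6: gossip N0<->N2 -> N0.N0=(dead,v1) N0.N1=(alive,v0) N0.N2=(dead,v1) | N2.N0=(dead,v1) N2.N1=(alive,v0) N2.N2=(suspect,v1)
Op 7: gossip N2<->N0 -> N2.N0=(dead,v1) N2.N1=(alive,v0) N2.N2=(suspect,v1) | N0.N0=(dead,v1) N0.N1=(alive,v0) N0.N2=(dead,v1)
Op 8: N1 marks N2=dead -> (dead,v1)
Op 9: N2 marks N0=suspect -> (suspect,v2)
Op 10: gossip N1<->N0 -> N1.N0=(dead,v1) N1.N1=(alive,v0) N1.N2=(dead,v1) | N0.N0=(dead,v1) N0.N1=(alive,v0) N0.N2=(dead,v1)
Op 11: gossip N2<->N0 -> N2.N0=(suspect,v2) N2.N1=(alive,v0) N2.N2=(suspect,v1) | N0.N0=(suspect,v2) N0.N1=(alive,v0) N0.N2=(dead,v1)

Answer: N0=suspect,2 N1=alive,0 N2=dead,1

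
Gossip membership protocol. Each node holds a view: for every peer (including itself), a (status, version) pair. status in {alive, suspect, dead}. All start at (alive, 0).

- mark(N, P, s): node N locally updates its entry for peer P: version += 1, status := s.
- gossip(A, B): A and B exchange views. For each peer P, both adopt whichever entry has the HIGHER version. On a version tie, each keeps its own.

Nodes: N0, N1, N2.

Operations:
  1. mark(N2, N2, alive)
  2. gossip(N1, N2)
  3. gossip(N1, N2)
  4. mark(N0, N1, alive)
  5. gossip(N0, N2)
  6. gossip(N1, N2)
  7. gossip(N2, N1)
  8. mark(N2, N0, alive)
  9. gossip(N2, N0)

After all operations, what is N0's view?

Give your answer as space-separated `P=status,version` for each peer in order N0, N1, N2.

Answer: N0=alive,1 N1=alive,1 N2=alive,1

Derivation:
Op 1: N2 marks N2=alive -> (alive,v1)
Op 2: gossip N1<->N2 -> N1.N0=(alive,v0) N1.N1=(alive,v0) N1.N2=(alive,v1) | N2.N0=(alive,v0) N2.N1=(alive,v0) N2.N2=(alive,v1)
Op 3: gossip N1<->N2 -> N1.N0=(alive,v0) N1.N1=(alive,v0) N1.N2=(alive,v1) | N2.N0=(alive,v0) N2.N1=(alive,v0) N2.N2=(alive,v1)
Op 4: N0 marks N1=alive -> (alive,v1)
Op 5: gossip N0<->N2 -> N0.N0=(alive,v0) N0.N1=(alive,v1) N0.N2=(alive,v1) | N2.N0=(alive,v0) N2.N1=(alive,v1) N2.N2=(alive,v1)
Op 6: gossip N1<->N2 -> N1.N0=(alive,v0) N1.N1=(alive,v1) N1.N2=(alive,v1) | N2.N0=(alive,v0) N2.N1=(alive,v1) N2.N2=(alive,v1)
Op 7: gossip N2<->N1 -> N2.N0=(alive,v0) N2.N1=(alive,v1) N2.N2=(alive,v1) | N1.N0=(alive,v0) N1.N1=(alive,v1) N1.N2=(alive,v1)
Op 8: N2 marks N0=alive -> (alive,v1)
Op 9: gossip N2<->N0 -> N2.N0=(alive,v1) N2.N1=(alive,v1) N2.N2=(alive,v1) | N0.N0=(alive,v1) N0.N1=(alive,v1) N0.N2=(alive,v1)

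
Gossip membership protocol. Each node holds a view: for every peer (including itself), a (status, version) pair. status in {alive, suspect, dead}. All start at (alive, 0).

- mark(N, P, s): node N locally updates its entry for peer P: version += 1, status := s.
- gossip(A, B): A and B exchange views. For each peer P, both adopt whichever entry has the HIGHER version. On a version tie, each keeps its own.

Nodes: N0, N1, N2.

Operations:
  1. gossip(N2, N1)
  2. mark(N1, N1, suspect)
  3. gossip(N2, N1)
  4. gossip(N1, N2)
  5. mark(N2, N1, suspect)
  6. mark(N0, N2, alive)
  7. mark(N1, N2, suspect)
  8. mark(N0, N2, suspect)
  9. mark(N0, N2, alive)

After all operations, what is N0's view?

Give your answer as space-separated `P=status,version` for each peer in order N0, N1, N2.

Op 1: gossip N2<->N1 -> N2.N0=(alive,v0) N2.N1=(alive,v0) N2.N2=(alive,v0) | N1.N0=(alive,v0) N1.N1=(alive,v0) N1.N2=(alive,v0)
Op 2: N1 marks N1=suspect -> (suspect,v1)
Op 3: gossip N2<->N1 -> N2.N0=(alive,v0) N2.N1=(suspect,v1) N2.N2=(alive,v0) | N1.N0=(alive,v0) N1.N1=(suspect,v1) N1.N2=(alive,v0)
Op 4: gossip N1<->N2 -> N1.N0=(alive,v0) N1.N1=(suspect,v1) N1.N2=(alive,v0) | N2.N0=(alive,v0) N2.N1=(suspect,v1) N2.N2=(alive,v0)
Op 5: N2 marks N1=suspect -> (suspect,v2)
Op 6: N0 marks N2=alive -> (alive,v1)
Op 7: N1 marks N2=suspect -> (suspect,v1)
Op 8: N0 marks N2=suspect -> (suspect,v2)
Op 9: N0 marks N2=alive -> (alive,v3)

Answer: N0=alive,0 N1=alive,0 N2=alive,3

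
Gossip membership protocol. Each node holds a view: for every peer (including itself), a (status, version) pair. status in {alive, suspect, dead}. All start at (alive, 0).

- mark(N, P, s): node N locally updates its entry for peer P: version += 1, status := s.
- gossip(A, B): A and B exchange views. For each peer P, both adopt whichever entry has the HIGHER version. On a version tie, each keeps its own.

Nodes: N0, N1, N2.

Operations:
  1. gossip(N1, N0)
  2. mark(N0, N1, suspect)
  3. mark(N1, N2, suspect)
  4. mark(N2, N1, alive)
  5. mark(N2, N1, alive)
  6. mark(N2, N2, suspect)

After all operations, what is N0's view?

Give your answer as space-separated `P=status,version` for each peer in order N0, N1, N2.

Answer: N0=alive,0 N1=suspect,1 N2=alive,0

Derivation:
Op 1: gossip N1<->N0 -> N1.N0=(alive,v0) N1.N1=(alive,v0) N1.N2=(alive,v0) | N0.N0=(alive,v0) N0.N1=(alive,v0) N0.N2=(alive,v0)
Op 2: N0 marks N1=suspect -> (suspect,v1)
Op 3: N1 marks N2=suspect -> (suspect,v1)
Op 4: N2 marks N1=alive -> (alive,v1)
Op 5: N2 marks N1=alive -> (alive,v2)
Op 6: N2 marks N2=suspect -> (suspect,v1)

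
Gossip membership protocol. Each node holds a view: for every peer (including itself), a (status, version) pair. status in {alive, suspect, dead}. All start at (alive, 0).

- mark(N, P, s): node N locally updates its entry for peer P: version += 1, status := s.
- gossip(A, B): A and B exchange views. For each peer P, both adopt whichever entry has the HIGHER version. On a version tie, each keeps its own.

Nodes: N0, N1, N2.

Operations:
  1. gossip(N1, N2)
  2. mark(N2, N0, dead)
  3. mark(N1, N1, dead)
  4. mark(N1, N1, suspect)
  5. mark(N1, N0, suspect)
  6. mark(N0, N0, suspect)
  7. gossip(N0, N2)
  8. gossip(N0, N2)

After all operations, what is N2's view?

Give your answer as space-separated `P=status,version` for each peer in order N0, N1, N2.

Op 1: gossip N1<->N2 -> N1.N0=(alive,v0) N1.N1=(alive,v0) N1.N2=(alive,v0) | N2.N0=(alive,v0) N2.N1=(alive,v0) N2.N2=(alive,v0)
Op 2: N2 marks N0=dead -> (dead,v1)
Op 3: N1 marks N1=dead -> (dead,v1)
Op 4: N1 marks N1=suspect -> (suspect,v2)
Op 5: N1 marks N0=suspect -> (suspect,v1)
Op 6: N0 marks N0=suspect -> (suspect,v1)
Op 7: gossip N0<->N2 -> N0.N0=(suspect,v1) N0.N1=(alive,v0) N0.N2=(alive,v0) | N2.N0=(dead,v1) N2.N1=(alive,v0) N2.N2=(alive,v0)
Op 8: gossip N0<->N2 -> N0.N0=(suspect,v1) N0.N1=(alive,v0) N0.N2=(alive,v0) | N2.N0=(dead,v1) N2.N1=(alive,v0) N2.N2=(alive,v0)

Answer: N0=dead,1 N1=alive,0 N2=alive,0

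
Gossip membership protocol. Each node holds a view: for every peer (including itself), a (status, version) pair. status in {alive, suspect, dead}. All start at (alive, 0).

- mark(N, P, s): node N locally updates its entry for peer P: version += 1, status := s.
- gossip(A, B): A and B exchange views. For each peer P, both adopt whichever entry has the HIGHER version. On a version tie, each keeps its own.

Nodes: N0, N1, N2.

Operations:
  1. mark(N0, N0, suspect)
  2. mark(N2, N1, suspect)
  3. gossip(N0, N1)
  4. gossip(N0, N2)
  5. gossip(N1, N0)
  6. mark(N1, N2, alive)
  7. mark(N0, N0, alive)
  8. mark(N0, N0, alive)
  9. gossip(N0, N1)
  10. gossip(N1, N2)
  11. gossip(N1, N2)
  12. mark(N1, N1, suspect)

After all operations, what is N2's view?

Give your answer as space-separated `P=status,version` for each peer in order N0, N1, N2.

Op 1: N0 marks N0=suspect -> (suspect,v1)
Op 2: N2 marks N1=suspect -> (suspect,v1)
Op 3: gossip N0<->N1 -> N0.N0=(suspect,v1) N0.N1=(alive,v0) N0.N2=(alive,v0) | N1.N0=(suspect,v1) N1.N1=(alive,v0) N1.N2=(alive,v0)
Op 4: gossip N0<->N2 -> N0.N0=(suspect,v1) N0.N1=(suspect,v1) N0.N2=(alive,v0) | N2.N0=(suspect,v1) N2.N1=(suspect,v1) N2.N2=(alive,v0)
Op 5: gossip N1<->N0 -> N1.N0=(suspect,v1) N1.N1=(suspect,v1) N1.N2=(alive,v0) | N0.N0=(suspect,v1) N0.N1=(suspect,v1) N0.N2=(alive,v0)
Op 6: N1 marks N2=alive -> (alive,v1)
Op 7: N0 marks N0=alive -> (alive,v2)
Op 8: N0 marks N0=alive -> (alive,v3)
Op 9: gossip N0<->N1 -> N0.N0=(alive,v3) N0.N1=(suspect,v1) N0.N2=(alive,v1) | N1.N0=(alive,v3) N1.N1=(suspect,v1) N1.N2=(alive,v1)
Op 10: gossip N1<->N2 -> N1.N0=(alive,v3) N1.N1=(suspect,v1) N1.N2=(alive,v1) | N2.N0=(alive,v3) N2.N1=(suspect,v1) N2.N2=(alive,v1)
Op 11: gossip N1<->N2 -> N1.N0=(alive,v3) N1.N1=(suspect,v1) N1.N2=(alive,v1) | N2.N0=(alive,v3) N2.N1=(suspect,v1) N2.N2=(alive,v1)
Op 12: N1 marks N1=suspect -> (suspect,v2)

Answer: N0=alive,3 N1=suspect,1 N2=alive,1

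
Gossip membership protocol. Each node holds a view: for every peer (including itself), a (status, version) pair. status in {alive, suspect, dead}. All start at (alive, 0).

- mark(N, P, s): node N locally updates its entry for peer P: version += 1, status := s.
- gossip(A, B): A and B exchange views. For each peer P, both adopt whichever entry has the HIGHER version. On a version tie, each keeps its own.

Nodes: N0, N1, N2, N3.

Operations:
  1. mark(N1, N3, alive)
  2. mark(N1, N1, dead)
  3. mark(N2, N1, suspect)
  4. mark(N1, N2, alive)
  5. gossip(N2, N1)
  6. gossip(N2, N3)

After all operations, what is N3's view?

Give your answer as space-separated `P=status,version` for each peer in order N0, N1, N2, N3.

Op 1: N1 marks N3=alive -> (alive,v1)
Op 2: N1 marks N1=dead -> (dead,v1)
Op 3: N2 marks N1=suspect -> (suspect,v1)
Op 4: N1 marks N2=alive -> (alive,v1)
Op 5: gossip N2<->N1 -> N2.N0=(alive,v0) N2.N1=(suspect,v1) N2.N2=(alive,v1) N2.N3=(alive,v1) | N1.N0=(alive,v0) N1.N1=(dead,v1) N1.N2=(alive,v1) N1.N3=(alive,v1)
Op 6: gossip N2<->N3 -> N2.N0=(alive,v0) N2.N1=(suspect,v1) N2.N2=(alive,v1) N2.N3=(alive,v1) | N3.N0=(alive,v0) N3.N1=(suspect,v1) N3.N2=(alive,v1) N3.N3=(alive,v1)

Answer: N0=alive,0 N1=suspect,1 N2=alive,1 N3=alive,1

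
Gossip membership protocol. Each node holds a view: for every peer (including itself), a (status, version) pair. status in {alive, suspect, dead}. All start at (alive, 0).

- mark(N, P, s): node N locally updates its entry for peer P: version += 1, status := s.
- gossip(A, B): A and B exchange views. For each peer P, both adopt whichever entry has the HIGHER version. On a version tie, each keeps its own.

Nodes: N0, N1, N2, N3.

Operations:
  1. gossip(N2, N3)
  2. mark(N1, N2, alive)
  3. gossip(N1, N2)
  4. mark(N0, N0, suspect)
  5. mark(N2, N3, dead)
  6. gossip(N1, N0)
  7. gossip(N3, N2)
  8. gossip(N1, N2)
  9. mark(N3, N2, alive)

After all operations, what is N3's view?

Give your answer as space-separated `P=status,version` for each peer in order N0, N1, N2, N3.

Answer: N0=alive,0 N1=alive,0 N2=alive,2 N3=dead,1

Derivation:
Op 1: gossip N2<->N3 -> N2.N0=(alive,v0) N2.N1=(alive,v0) N2.N2=(alive,v0) N2.N3=(alive,v0) | N3.N0=(alive,v0) N3.N1=(alive,v0) N3.N2=(alive,v0) N3.N3=(alive,v0)
Op 2: N1 marks N2=alive -> (alive,v1)
Op 3: gossip N1<->N2 -> N1.N0=(alive,v0) N1.N1=(alive,v0) N1.N2=(alive,v1) N1.N3=(alive,v0) | N2.N0=(alive,v0) N2.N1=(alive,v0) N2.N2=(alive,v1) N2.N3=(alive,v0)
Op 4: N0 marks N0=suspect -> (suspect,v1)
Op 5: N2 marks N3=dead -> (dead,v1)
Op 6: gossip N1<->N0 -> N1.N0=(suspect,v1) N1.N1=(alive,v0) N1.N2=(alive,v1) N1.N3=(alive,v0) | N0.N0=(suspect,v1) N0.N1=(alive,v0) N0.N2=(alive,v1) N0.N3=(alive,v0)
Op 7: gossip N3<->N2 -> N3.N0=(alive,v0) N3.N1=(alive,v0) N3.N2=(alive,v1) N3.N3=(dead,v1) | N2.N0=(alive,v0) N2.N1=(alive,v0) N2.N2=(alive,v1) N2.N3=(dead,v1)
Op 8: gossip N1<->N2 -> N1.N0=(suspect,v1) N1.N1=(alive,v0) N1.N2=(alive,v1) N1.N3=(dead,v1) | N2.N0=(suspect,v1) N2.N1=(alive,v0) N2.N2=(alive,v1) N2.N3=(dead,v1)
Op 9: N3 marks N2=alive -> (alive,v2)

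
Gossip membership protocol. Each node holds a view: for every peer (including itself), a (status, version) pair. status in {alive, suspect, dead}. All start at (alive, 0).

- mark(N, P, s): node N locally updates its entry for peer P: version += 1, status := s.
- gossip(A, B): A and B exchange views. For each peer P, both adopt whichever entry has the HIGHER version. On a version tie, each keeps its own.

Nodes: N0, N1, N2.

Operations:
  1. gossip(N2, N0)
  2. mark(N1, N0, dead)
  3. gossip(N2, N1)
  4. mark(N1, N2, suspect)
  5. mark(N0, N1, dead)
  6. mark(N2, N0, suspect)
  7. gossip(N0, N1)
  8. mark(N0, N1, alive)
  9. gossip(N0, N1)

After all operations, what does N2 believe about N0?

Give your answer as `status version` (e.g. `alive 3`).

Op 1: gossip N2<->N0 -> N2.N0=(alive,v0) N2.N1=(alive,v0) N2.N2=(alive,v0) | N0.N0=(alive,v0) N0.N1=(alive,v0) N0.N2=(alive,v0)
Op 2: N1 marks N0=dead -> (dead,v1)
Op 3: gossip N2<->N1 -> N2.N0=(dead,v1) N2.N1=(alive,v0) N2.N2=(alive,v0) | N1.N0=(dead,v1) N1.N1=(alive,v0) N1.N2=(alive,v0)
Op 4: N1 marks N2=suspect -> (suspect,v1)
Op 5: N0 marks N1=dead -> (dead,v1)
Op 6: N2 marks N0=suspect -> (suspect,v2)
Op 7: gossip N0<->N1 -> N0.N0=(dead,v1) N0.N1=(dead,v1) N0.N2=(suspect,v1) | N1.N0=(dead,v1) N1.N1=(dead,v1) N1.N2=(suspect,v1)
Op 8: N0 marks N1=alive -> (alive,v2)
Op 9: gossip N0<->N1 -> N0.N0=(dead,v1) N0.N1=(alive,v2) N0.N2=(suspect,v1) | N1.N0=(dead,v1) N1.N1=(alive,v2) N1.N2=(suspect,v1)

Answer: suspect 2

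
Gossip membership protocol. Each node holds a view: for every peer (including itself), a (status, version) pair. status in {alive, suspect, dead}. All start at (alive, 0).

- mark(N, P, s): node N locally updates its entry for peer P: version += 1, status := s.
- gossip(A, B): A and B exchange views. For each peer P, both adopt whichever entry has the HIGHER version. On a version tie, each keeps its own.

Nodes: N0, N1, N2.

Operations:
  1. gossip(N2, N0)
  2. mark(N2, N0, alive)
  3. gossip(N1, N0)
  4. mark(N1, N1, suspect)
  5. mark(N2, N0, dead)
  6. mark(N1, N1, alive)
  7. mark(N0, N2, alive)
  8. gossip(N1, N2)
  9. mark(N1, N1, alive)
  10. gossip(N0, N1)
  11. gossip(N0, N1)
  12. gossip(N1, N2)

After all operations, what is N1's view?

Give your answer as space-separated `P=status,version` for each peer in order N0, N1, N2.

Answer: N0=dead,2 N1=alive,3 N2=alive,1

Derivation:
Op 1: gossip N2<->N0 -> N2.N0=(alive,v0) N2.N1=(alive,v0) N2.N2=(alive,v0) | N0.N0=(alive,v0) N0.N1=(alive,v0) N0.N2=(alive,v0)
Op 2: N2 marks N0=alive -> (alive,v1)
Op 3: gossip N1<->N0 -> N1.N0=(alive,v0) N1.N1=(alive,v0) N1.N2=(alive,v0) | N0.N0=(alive,v0) N0.N1=(alive,v0) N0.N2=(alive,v0)
Op 4: N1 marks N1=suspect -> (suspect,v1)
Op 5: N2 marks N0=dead -> (dead,v2)
Op 6: N1 marks N1=alive -> (alive,v2)
Op 7: N0 marks N2=alive -> (alive,v1)
Op 8: gossip N1<->N2 -> N1.N0=(dead,v2) N1.N1=(alive,v2) N1.N2=(alive,v0) | N2.N0=(dead,v2) N2.N1=(alive,v2) N2.N2=(alive,v0)
Op 9: N1 marks N1=alive -> (alive,v3)
Op 10: gossip N0<->N1 -> N0.N0=(dead,v2) N0.N1=(alive,v3) N0.N2=(alive,v1) | N1.N0=(dead,v2) N1.N1=(alive,v3) N1.N2=(alive,v1)
Op 11: gossip N0<->N1 -> N0.N0=(dead,v2) N0.N1=(alive,v3) N0.N2=(alive,v1) | N1.N0=(dead,v2) N1.N1=(alive,v3) N1.N2=(alive,v1)
Op 12: gossip N1<->N2 -> N1.N0=(dead,v2) N1.N1=(alive,v3) N1.N2=(alive,v1) | N2.N0=(dead,v2) N2.N1=(alive,v3) N2.N2=(alive,v1)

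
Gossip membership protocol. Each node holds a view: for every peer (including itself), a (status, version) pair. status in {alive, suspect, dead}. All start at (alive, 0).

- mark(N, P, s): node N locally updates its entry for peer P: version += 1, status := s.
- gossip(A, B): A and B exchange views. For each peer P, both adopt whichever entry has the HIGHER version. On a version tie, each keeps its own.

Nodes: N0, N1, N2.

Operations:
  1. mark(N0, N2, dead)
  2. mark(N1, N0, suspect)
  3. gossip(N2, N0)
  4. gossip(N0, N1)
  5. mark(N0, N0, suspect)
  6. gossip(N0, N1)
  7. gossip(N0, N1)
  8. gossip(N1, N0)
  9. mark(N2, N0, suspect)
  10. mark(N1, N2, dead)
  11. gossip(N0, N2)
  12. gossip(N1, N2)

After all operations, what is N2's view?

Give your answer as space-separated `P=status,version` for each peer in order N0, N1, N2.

Op 1: N0 marks N2=dead -> (dead,v1)
Op 2: N1 marks N0=suspect -> (suspect,v1)
Op 3: gossip N2<->N0 -> N2.N0=(alive,v0) N2.N1=(alive,v0) N2.N2=(dead,v1) | N0.N0=(alive,v0) N0.N1=(alive,v0) N0.N2=(dead,v1)
Op 4: gossip N0<->N1 -> N0.N0=(suspect,v1) N0.N1=(alive,v0) N0.N2=(dead,v1) | N1.N0=(suspect,v1) N1.N1=(alive,v0) N1.N2=(dead,v1)
Op 5: N0 marks N0=suspect -> (suspect,v2)
Op 6: gossip N0<->N1 -> N0.N0=(suspect,v2) N0.N1=(alive,v0) N0.N2=(dead,v1) | N1.N0=(suspect,v2) N1.N1=(alive,v0) N1.N2=(dead,v1)
Op 7: gossip N0<->N1 -> N0.N0=(suspect,v2) N0.N1=(alive,v0) N0.N2=(dead,v1) | N1.N0=(suspect,v2) N1.N1=(alive,v0) N1.N2=(dead,v1)
Op 8: gossip N1<->N0 -> N1.N0=(suspect,v2) N1.N1=(alive,v0) N1.N2=(dead,v1) | N0.N0=(suspect,v2) N0.N1=(alive,v0) N0.N2=(dead,v1)
Op 9: N2 marks N0=suspect -> (suspect,v1)
Op 10: N1 marks N2=dead -> (dead,v2)
Op 11: gossip N0<->N2 -> N0.N0=(suspect,v2) N0.N1=(alive,v0) N0.N2=(dead,v1) | N2.N0=(suspect,v2) N2.N1=(alive,v0) N2.N2=(dead,v1)
Op 12: gossip N1<->N2 -> N1.N0=(suspect,v2) N1.N1=(alive,v0) N1.N2=(dead,v2) | N2.N0=(suspect,v2) N2.N1=(alive,v0) N2.N2=(dead,v2)

Answer: N0=suspect,2 N1=alive,0 N2=dead,2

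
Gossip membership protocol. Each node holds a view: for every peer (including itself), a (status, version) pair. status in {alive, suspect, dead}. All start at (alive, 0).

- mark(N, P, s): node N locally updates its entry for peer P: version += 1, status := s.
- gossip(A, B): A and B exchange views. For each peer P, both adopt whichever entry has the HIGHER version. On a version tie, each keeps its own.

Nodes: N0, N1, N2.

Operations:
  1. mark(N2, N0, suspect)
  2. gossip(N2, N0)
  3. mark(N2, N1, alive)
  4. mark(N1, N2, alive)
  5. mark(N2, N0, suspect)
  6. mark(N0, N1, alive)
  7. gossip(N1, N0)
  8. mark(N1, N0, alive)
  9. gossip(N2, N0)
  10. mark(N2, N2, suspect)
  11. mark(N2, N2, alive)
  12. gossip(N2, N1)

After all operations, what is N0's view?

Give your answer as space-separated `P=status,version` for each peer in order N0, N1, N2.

Answer: N0=suspect,2 N1=alive,1 N2=alive,1

Derivation:
Op 1: N2 marks N0=suspect -> (suspect,v1)
Op 2: gossip N2<->N0 -> N2.N0=(suspect,v1) N2.N1=(alive,v0) N2.N2=(alive,v0) | N0.N0=(suspect,v1) N0.N1=(alive,v0) N0.N2=(alive,v0)
Op 3: N2 marks N1=alive -> (alive,v1)
Op 4: N1 marks N2=alive -> (alive,v1)
Op 5: N2 marks N0=suspect -> (suspect,v2)
Op 6: N0 marks N1=alive -> (alive,v1)
Op 7: gossip N1<->N0 -> N1.N0=(suspect,v1) N1.N1=(alive,v1) N1.N2=(alive,v1) | N0.N0=(suspect,v1) N0.N1=(alive,v1) N0.N2=(alive,v1)
Op 8: N1 marks N0=alive -> (alive,v2)
Op 9: gossip N2<->N0 -> N2.N0=(suspect,v2) N2.N1=(alive,v1) N2.N2=(alive,v1) | N0.N0=(suspect,v2) N0.N1=(alive,v1) N0.N2=(alive,v1)
Op 10: N2 marks N2=suspect -> (suspect,v2)
Op 11: N2 marks N2=alive -> (alive,v3)
Op 12: gossip N2<->N1 -> N2.N0=(suspect,v2) N2.N1=(alive,v1) N2.N2=(alive,v3) | N1.N0=(alive,v2) N1.N1=(alive,v1) N1.N2=(alive,v3)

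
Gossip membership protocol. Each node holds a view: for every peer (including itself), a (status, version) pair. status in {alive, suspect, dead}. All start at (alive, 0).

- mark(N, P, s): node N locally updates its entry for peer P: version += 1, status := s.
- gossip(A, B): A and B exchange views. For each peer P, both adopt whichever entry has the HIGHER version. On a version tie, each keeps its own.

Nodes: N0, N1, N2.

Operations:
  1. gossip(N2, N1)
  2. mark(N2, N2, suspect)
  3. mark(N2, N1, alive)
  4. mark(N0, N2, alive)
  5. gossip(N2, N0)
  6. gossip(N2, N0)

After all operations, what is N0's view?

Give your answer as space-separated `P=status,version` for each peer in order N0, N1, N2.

Op 1: gossip N2<->N1 -> N2.N0=(alive,v0) N2.N1=(alive,v0) N2.N2=(alive,v0) | N1.N0=(alive,v0) N1.N1=(alive,v0) N1.N2=(alive,v0)
Op 2: N2 marks N2=suspect -> (suspect,v1)
Op 3: N2 marks N1=alive -> (alive,v1)
Op 4: N0 marks N2=alive -> (alive,v1)
Op 5: gossip N2<->N0 -> N2.N0=(alive,v0) N2.N1=(alive,v1) N2.N2=(suspect,v1) | N0.N0=(alive,v0) N0.N1=(alive,v1) N0.N2=(alive,v1)
Op 6: gossip N2<->N0 -> N2.N0=(alive,v0) N2.N1=(alive,v1) N2.N2=(suspect,v1) | N0.N0=(alive,v0) N0.N1=(alive,v1) N0.N2=(alive,v1)

Answer: N0=alive,0 N1=alive,1 N2=alive,1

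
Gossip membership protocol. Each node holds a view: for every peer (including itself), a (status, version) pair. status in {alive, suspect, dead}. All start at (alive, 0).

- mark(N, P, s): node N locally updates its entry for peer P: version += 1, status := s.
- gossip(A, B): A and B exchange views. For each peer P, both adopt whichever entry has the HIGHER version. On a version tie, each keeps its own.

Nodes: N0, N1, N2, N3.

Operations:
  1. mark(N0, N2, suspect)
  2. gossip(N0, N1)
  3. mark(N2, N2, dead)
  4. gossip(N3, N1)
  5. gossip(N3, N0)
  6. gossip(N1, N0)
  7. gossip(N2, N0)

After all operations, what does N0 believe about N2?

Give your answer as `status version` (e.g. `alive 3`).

Op 1: N0 marks N2=suspect -> (suspect,v1)
Op 2: gossip N0<->N1 -> N0.N0=(alive,v0) N0.N1=(alive,v0) N0.N2=(suspect,v1) N0.N3=(alive,v0) | N1.N0=(alive,v0) N1.N1=(alive,v0) N1.N2=(suspect,v1) N1.N3=(alive,v0)
Op 3: N2 marks N2=dead -> (dead,v1)
Op 4: gossip N3<->N1 -> N3.N0=(alive,v0) N3.N1=(alive,v0) N3.N2=(suspect,v1) N3.N3=(alive,v0) | N1.N0=(alive,v0) N1.N1=(alive,v0) N1.N2=(suspect,v1) N1.N3=(alive,v0)
Op 5: gossip N3<->N0 -> N3.N0=(alive,v0) N3.N1=(alive,v0) N3.N2=(suspect,v1) N3.N3=(alive,v0) | N0.N0=(alive,v0) N0.N1=(alive,v0) N0.N2=(suspect,v1) N0.N3=(alive,v0)
Op 6: gossip N1<->N0 -> N1.N0=(alive,v0) N1.N1=(alive,v0) N1.N2=(suspect,v1) N1.N3=(alive,v0) | N0.N0=(alive,v0) N0.N1=(alive,v0) N0.N2=(suspect,v1) N0.N3=(alive,v0)
Op 7: gossip N2<->N0 -> N2.N0=(alive,v0) N2.N1=(alive,v0) N2.N2=(dead,v1) N2.N3=(alive,v0) | N0.N0=(alive,v0) N0.N1=(alive,v0) N0.N2=(suspect,v1) N0.N3=(alive,v0)

Answer: suspect 1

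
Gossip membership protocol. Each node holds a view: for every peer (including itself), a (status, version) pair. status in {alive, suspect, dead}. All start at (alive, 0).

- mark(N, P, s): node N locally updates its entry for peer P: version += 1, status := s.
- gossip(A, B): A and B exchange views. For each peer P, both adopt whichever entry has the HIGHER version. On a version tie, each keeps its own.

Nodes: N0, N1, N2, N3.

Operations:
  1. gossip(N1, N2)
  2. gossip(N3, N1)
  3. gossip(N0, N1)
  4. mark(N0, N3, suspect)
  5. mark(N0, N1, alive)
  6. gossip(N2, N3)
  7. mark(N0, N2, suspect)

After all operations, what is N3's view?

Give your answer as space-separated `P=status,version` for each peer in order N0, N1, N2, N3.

Answer: N0=alive,0 N1=alive,0 N2=alive,0 N3=alive,0

Derivation:
Op 1: gossip N1<->N2 -> N1.N0=(alive,v0) N1.N1=(alive,v0) N1.N2=(alive,v0) N1.N3=(alive,v0) | N2.N0=(alive,v0) N2.N1=(alive,v0) N2.N2=(alive,v0) N2.N3=(alive,v0)
Op 2: gossip N3<->N1 -> N3.N0=(alive,v0) N3.N1=(alive,v0) N3.N2=(alive,v0) N3.N3=(alive,v0) | N1.N0=(alive,v0) N1.N1=(alive,v0) N1.N2=(alive,v0) N1.N3=(alive,v0)
Op 3: gossip N0<->N1 -> N0.N0=(alive,v0) N0.N1=(alive,v0) N0.N2=(alive,v0) N0.N3=(alive,v0) | N1.N0=(alive,v0) N1.N1=(alive,v0) N1.N2=(alive,v0) N1.N3=(alive,v0)
Op 4: N0 marks N3=suspect -> (suspect,v1)
Op 5: N0 marks N1=alive -> (alive,v1)
Op 6: gossip N2<->N3 -> N2.N0=(alive,v0) N2.N1=(alive,v0) N2.N2=(alive,v0) N2.N3=(alive,v0) | N3.N0=(alive,v0) N3.N1=(alive,v0) N3.N2=(alive,v0) N3.N3=(alive,v0)
Op 7: N0 marks N2=suspect -> (suspect,v1)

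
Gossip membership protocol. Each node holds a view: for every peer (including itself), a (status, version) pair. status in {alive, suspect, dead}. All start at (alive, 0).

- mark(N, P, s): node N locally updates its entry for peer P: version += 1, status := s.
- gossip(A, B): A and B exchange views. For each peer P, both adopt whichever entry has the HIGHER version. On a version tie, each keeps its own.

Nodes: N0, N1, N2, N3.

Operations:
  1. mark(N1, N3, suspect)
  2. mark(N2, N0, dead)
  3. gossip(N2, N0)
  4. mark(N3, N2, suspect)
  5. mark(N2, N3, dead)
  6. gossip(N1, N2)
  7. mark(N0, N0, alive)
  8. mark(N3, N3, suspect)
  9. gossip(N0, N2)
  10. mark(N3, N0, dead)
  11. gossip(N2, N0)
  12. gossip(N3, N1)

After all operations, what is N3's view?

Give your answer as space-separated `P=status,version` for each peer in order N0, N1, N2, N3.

Answer: N0=dead,1 N1=alive,0 N2=suspect,1 N3=suspect,1

Derivation:
Op 1: N1 marks N3=suspect -> (suspect,v1)
Op 2: N2 marks N0=dead -> (dead,v1)
Op 3: gossip N2<->N0 -> N2.N0=(dead,v1) N2.N1=(alive,v0) N2.N2=(alive,v0) N2.N3=(alive,v0) | N0.N0=(dead,v1) N0.N1=(alive,v0) N0.N2=(alive,v0) N0.N3=(alive,v0)
Op 4: N3 marks N2=suspect -> (suspect,v1)
Op 5: N2 marks N3=dead -> (dead,v1)
Op 6: gossip N1<->N2 -> N1.N0=(dead,v1) N1.N1=(alive,v0) N1.N2=(alive,v0) N1.N3=(suspect,v1) | N2.N0=(dead,v1) N2.N1=(alive,v0) N2.N2=(alive,v0) N2.N3=(dead,v1)
Op 7: N0 marks N0=alive -> (alive,v2)
Op 8: N3 marks N3=suspect -> (suspect,v1)
Op 9: gossip N0<->N2 -> N0.N0=(alive,v2) N0.N1=(alive,v0) N0.N2=(alive,v0) N0.N3=(dead,v1) | N2.N0=(alive,v2) N2.N1=(alive,v0) N2.N2=(alive,v0) N2.N3=(dead,v1)
Op 10: N3 marks N0=dead -> (dead,v1)
Op 11: gossip N2<->N0 -> N2.N0=(alive,v2) N2.N1=(alive,v0) N2.N2=(alive,v0) N2.N3=(dead,v1) | N0.N0=(alive,v2) N0.N1=(alive,v0) N0.N2=(alive,v0) N0.N3=(dead,v1)
Op 12: gossip N3<->N1 -> N3.N0=(dead,v1) N3.N1=(alive,v0) N3.N2=(suspect,v1) N3.N3=(suspect,v1) | N1.N0=(dead,v1) N1.N1=(alive,v0) N1.N2=(suspect,v1) N1.N3=(suspect,v1)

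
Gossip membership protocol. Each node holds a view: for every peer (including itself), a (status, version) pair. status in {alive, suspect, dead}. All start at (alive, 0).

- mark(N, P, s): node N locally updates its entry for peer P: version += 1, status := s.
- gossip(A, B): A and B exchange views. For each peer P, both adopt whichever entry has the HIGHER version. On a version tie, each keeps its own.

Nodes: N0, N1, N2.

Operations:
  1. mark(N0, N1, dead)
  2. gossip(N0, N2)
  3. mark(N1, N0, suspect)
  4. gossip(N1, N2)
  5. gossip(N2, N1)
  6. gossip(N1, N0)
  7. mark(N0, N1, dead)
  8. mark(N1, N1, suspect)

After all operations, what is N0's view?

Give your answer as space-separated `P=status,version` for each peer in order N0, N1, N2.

Answer: N0=suspect,1 N1=dead,2 N2=alive,0

Derivation:
Op 1: N0 marks N1=dead -> (dead,v1)
Op 2: gossip N0<->N2 -> N0.N0=(alive,v0) N0.N1=(dead,v1) N0.N2=(alive,v0) | N2.N0=(alive,v0) N2.N1=(dead,v1) N2.N2=(alive,v0)
Op 3: N1 marks N0=suspect -> (suspect,v1)
Op 4: gossip N1<->N2 -> N1.N0=(suspect,v1) N1.N1=(dead,v1) N1.N2=(alive,v0) | N2.N0=(suspect,v1) N2.N1=(dead,v1) N2.N2=(alive,v0)
Op 5: gossip N2<->N1 -> N2.N0=(suspect,v1) N2.N1=(dead,v1) N2.N2=(alive,v0) | N1.N0=(suspect,v1) N1.N1=(dead,v1) N1.N2=(alive,v0)
Op 6: gossip N1<->N0 -> N1.N0=(suspect,v1) N1.N1=(dead,v1) N1.N2=(alive,v0) | N0.N0=(suspect,v1) N0.N1=(dead,v1) N0.N2=(alive,v0)
Op 7: N0 marks N1=dead -> (dead,v2)
Op 8: N1 marks N1=suspect -> (suspect,v2)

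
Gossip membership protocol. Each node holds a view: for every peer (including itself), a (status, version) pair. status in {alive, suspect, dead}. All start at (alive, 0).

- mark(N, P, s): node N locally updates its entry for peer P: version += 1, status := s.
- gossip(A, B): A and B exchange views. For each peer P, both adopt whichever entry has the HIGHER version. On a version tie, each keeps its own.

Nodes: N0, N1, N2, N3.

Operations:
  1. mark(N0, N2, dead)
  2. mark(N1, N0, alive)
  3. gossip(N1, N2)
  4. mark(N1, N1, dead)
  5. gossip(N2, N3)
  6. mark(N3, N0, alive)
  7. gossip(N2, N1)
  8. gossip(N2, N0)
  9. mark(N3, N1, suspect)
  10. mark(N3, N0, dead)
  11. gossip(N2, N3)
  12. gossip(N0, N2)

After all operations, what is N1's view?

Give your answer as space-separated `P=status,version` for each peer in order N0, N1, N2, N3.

Op 1: N0 marks N2=dead -> (dead,v1)
Op 2: N1 marks N0=alive -> (alive,v1)
Op 3: gossip N1<->N2 -> N1.N0=(alive,v1) N1.N1=(alive,v0) N1.N2=(alive,v0) N1.N3=(alive,v0) | N2.N0=(alive,v1) N2.N1=(alive,v0) N2.N2=(alive,v0) N2.N3=(alive,v0)
Op 4: N1 marks N1=dead -> (dead,v1)
Op 5: gossip N2<->N3 -> N2.N0=(alive,v1) N2.N1=(alive,v0) N2.N2=(alive,v0) N2.N3=(alive,v0) | N3.N0=(alive,v1) N3.N1=(alive,v0) N3.N2=(alive,v0) N3.N3=(alive,v0)
Op 6: N3 marks N0=alive -> (alive,v2)
Op 7: gossip N2<->N1 -> N2.N0=(alive,v1) N2.N1=(dead,v1) N2.N2=(alive,v0) N2.N3=(alive,v0) | N1.N0=(alive,v1) N1.N1=(dead,v1) N1.N2=(alive,v0) N1.N3=(alive,v0)
Op 8: gossip N2<->N0 -> N2.N0=(alive,v1) N2.N1=(dead,v1) N2.N2=(dead,v1) N2.N3=(alive,v0) | N0.N0=(alive,v1) N0.N1=(dead,v1) N0.N2=(dead,v1) N0.N3=(alive,v0)
Op 9: N3 marks N1=suspect -> (suspect,v1)
Op 10: N3 marks N0=dead -> (dead,v3)
Op 11: gossip N2<->N3 -> N2.N0=(dead,v3) N2.N1=(dead,v1) N2.N2=(dead,v1) N2.N3=(alive,v0) | N3.N0=(dead,v3) N3.N1=(suspect,v1) N3.N2=(dead,v1) N3.N3=(alive,v0)
Op 12: gossip N0<->N2 -> N0.N0=(dead,v3) N0.N1=(dead,v1) N0.N2=(dead,v1) N0.N3=(alive,v0) | N2.N0=(dead,v3) N2.N1=(dead,v1) N2.N2=(dead,v1) N2.N3=(alive,v0)

Answer: N0=alive,1 N1=dead,1 N2=alive,0 N3=alive,0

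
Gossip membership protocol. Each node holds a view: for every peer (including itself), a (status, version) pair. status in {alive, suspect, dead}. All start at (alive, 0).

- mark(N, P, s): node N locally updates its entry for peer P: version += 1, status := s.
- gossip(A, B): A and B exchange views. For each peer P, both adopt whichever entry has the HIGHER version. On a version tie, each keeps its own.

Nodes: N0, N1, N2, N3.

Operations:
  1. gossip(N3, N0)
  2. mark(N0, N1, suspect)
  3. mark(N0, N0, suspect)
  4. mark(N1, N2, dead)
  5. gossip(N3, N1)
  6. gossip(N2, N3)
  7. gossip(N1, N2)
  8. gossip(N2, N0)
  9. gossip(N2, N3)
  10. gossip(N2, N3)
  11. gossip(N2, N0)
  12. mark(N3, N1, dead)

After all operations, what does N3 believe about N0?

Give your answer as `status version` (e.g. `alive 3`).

Answer: suspect 1

Derivation:
Op 1: gossip N3<->N0 -> N3.N0=(alive,v0) N3.N1=(alive,v0) N3.N2=(alive,v0) N3.N3=(alive,v0) | N0.N0=(alive,v0) N0.N1=(alive,v0) N0.N2=(alive,v0) N0.N3=(alive,v0)
Op 2: N0 marks N1=suspect -> (suspect,v1)
Op 3: N0 marks N0=suspect -> (suspect,v1)
Op 4: N1 marks N2=dead -> (dead,v1)
Op 5: gossip N3<->N1 -> N3.N0=(alive,v0) N3.N1=(alive,v0) N3.N2=(dead,v1) N3.N3=(alive,v0) | N1.N0=(alive,v0) N1.N1=(alive,v0) N1.N2=(dead,v1) N1.N3=(alive,v0)
Op 6: gossip N2<->N3 -> N2.N0=(alive,v0) N2.N1=(alive,v0) N2.N2=(dead,v1) N2.N3=(alive,v0) | N3.N0=(alive,v0) N3.N1=(alive,v0) N3.N2=(dead,v1) N3.N3=(alive,v0)
Op 7: gossip N1<->N2 -> N1.N0=(alive,v0) N1.N1=(alive,v0) N1.N2=(dead,v1) N1.N3=(alive,v0) | N2.N0=(alive,v0) N2.N1=(alive,v0) N2.N2=(dead,v1) N2.N3=(alive,v0)
Op 8: gossip N2<->N0 -> N2.N0=(suspect,v1) N2.N1=(suspect,v1) N2.N2=(dead,v1) N2.N3=(alive,v0) | N0.N0=(suspect,v1) N0.N1=(suspect,v1) N0.N2=(dead,v1) N0.N3=(alive,v0)
Op 9: gossip N2<->N3 -> N2.N0=(suspect,v1) N2.N1=(suspect,v1) N2.N2=(dead,v1) N2.N3=(alive,v0) | N3.N0=(suspect,v1) N3.N1=(suspect,v1) N3.N2=(dead,v1) N3.N3=(alive,v0)
Op 10: gossip N2<->N3 -> N2.N0=(suspect,v1) N2.N1=(suspect,v1) N2.N2=(dead,v1) N2.N3=(alive,v0) | N3.N0=(suspect,v1) N3.N1=(suspect,v1) N3.N2=(dead,v1) N3.N3=(alive,v0)
Op 11: gossip N2<->N0 -> N2.N0=(suspect,v1) N2.N1=(suspect,v1) N2.N2=(dead,v1) N2.N3=(alive,v0) | N0.N0=(suspect,v1) N0.N1=(suspect,v1) N0.N2=(dead,v1) N0.N3=(alive,v0)
Op 12: N3 marks N1=dead -> (dead,v2)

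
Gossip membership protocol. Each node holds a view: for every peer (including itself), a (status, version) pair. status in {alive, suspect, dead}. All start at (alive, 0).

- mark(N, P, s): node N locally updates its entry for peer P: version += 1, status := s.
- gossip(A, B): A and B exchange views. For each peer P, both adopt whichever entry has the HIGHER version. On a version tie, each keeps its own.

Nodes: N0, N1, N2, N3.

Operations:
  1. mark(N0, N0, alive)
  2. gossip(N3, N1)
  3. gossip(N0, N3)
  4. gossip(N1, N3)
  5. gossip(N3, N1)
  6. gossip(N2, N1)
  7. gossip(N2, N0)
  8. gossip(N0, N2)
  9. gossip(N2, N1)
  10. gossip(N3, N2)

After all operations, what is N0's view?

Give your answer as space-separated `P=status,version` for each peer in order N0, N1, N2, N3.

Op 1: N0 marks N0=alive -> (alive,v1)
Op 2: gossip N3<->N1 -> N3.N0=(alive,v0) N3.N1=(alive,v0) N3.N2=(alive,v0) N3.N3=(alive,v0) | N1.N0=(alive,v0) N1.N1=(alive,v0) N1.N2=(alive,v0) N1.N3=(alive,v0)
Op 3: gossip N0<->N3 -> N0.N0=(alive,v1) N0.N1=(alive,v0) N0.N2=(alive,v0) N0.N3=(alive,v0) | N3.N0=(alive,v1) N3.N1=(alive,v0) N3.N2=(alive,v0) N3.N3=(alive,v0)
Op 4: gossip N1<->N3 -> N1.N0=(alive,v1) N1.N1=(alive,v0) N1.N2=(alive,v0) N1.N3=(alive,v0) | N3.N0=(alive,v1) N3.N1=(alive,v0) N3.N2=(alive,v0) N3.N3=(alive,v0)
Op 5: gossip N3<->N1 -> N3.N0=(alive,v1) N3.N1=(alive,v0) N3.N2=(alive,v0) N3.N3=(alive,v0) | N1.N0=(alive,v1) N1.N1=(alive,v0) N1.N2=(alive,v0) N1.N3=(alive,v0)
Op 6: gossip N2<->N1 -> N2.N0=(alive,v1) N2.N1=(alive,v0) N2.N2=(alive,v0) N2.N3=(alive,v0) | N1.N0=(alive,v1) N1.N1=(alive,v0) N1.N2=(alive,v0) N1.N3=(alive,v0)
Op 7: gossip N2<->N0 -> N2.N0=(alive,v1) N2.N1=(alive,v0) N2.N2=(alive,v0) N2.N3=(alive,v0) | N0.N0=(alive,v1) N0.N1=(alive,v0) N0.N2=(alive,v0) N0.N3=(alive,v0)
Op 8: gossip N0<->N2 -> N0.N0=(alive,v1) N0.N1=(alive,v0) N0.N2=(alive,v0) N0.N3=(alive,v0) | N2.N0=(alive,v1) N2.N1=(alive,v0) N2.N2=(alive,v0) N2.N3=(alive,v0)
Op 9: gossip N2<->N1 -> N2.N0=(alive,v1) N2.N1=(alive,v0) N2.N2=(alive,v0) N2.N3=(alive,v0) | N1.N0=(alive,v1) N1.N1=(alive,v0) N1.N2=(alive,v0) N1.N3=(alive,v0)
Op 10: gossip N3<->N2 -> N3.N0=(alive,v1) N3.N1=(alive,v0) N3.N2=(alive,v0) N3.N3=(alive,v0) | N2.N0=(alive,v1) N2.N1=(alive,v0) N2.N2=(alive,v0) N2.N3=(alive,v0)

Answer: N0=alive,1 N1=alive,0 N2=alive,0 N3=alive,0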